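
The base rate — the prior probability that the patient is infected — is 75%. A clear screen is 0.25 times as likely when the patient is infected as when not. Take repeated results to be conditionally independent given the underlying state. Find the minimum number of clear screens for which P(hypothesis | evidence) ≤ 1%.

Prior odds = 0.75/0.25 = 3.
Likelihood ratio per clear screen = 0.25.
Target posterior odds = 0.01/0.99 = 1/99.
Need 3 × 0.25ⁿ ≤ 1/99, i.e. 0.25ⁿ ≤ 1/297.
0.25⁴ = 0.00390625 is still above 1/297 but 0.25⁵ = 1/1024 is at or below it, so n = 5.

5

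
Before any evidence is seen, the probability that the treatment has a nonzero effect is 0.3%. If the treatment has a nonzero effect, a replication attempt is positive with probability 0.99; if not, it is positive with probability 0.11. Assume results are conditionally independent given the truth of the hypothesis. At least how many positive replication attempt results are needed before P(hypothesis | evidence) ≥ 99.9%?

6

Prior odds = 0.003/0.997 = 3/997.
Likelihood ratio of a positive = 0.99/0.11 = 9.
Target odds: 0.999 ÷ 0.001 = 999.
Require 9ⁿ ≥ 999 ÷ (3/997) = 332001.
9⁵ = 59049 falls short of 332001 but 9⁶ = 531441 reaches it, so n = 6.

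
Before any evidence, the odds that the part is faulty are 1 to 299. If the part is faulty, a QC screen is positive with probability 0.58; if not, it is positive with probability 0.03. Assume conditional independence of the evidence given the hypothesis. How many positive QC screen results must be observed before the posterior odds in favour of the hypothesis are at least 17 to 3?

3

Prior odds = 1/299.
Likelihood ratio of a positive = 0.58/0.03 = 58/3.
Target odds = 17/3.
Require (58/3)ⁿ ≥ 17/3 ÷ (1/299) = 5083/3.
(58/3)² = 3364/9 falls short of 5083/3 but (58/3)³ = 195112/27 reaches it, so n = 3.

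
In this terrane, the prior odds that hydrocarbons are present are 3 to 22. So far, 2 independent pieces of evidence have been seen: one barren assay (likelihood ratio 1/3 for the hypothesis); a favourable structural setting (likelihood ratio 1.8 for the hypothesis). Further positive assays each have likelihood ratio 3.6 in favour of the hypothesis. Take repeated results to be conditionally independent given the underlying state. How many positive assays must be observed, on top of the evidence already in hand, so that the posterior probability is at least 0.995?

7

Prior odds = 3/22.
Combined Bayes factor of the evidence already in hand = (1/3) × 1.8 = 0.6.
Odds after that evidence = (3/22) × 0.6 = 9/110.
Target odds = 0.995/0.005 = 199.
Need 3.6ⁿ ≥ 199 ÷ (9/110) = 21890/9.
3.6⁶ = 34012224/15625 falls short of 21890/9 but 3.6⁷ = 612220032/78125 reaches it, so n = 7.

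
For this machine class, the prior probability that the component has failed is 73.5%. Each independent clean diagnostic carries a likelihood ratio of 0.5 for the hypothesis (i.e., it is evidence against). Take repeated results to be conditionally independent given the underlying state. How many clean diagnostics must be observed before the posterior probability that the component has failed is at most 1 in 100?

9

Prior odds: 0.735 ÷ 0.265 = 147/53.
Likelihood ratio per clean diagnostic = 0.5.
Target odds: 0.01 ÷ 0.99 = 1/99.
Require 0.5ⁿ ≤ 1/99 ÷ (147/53) = 53/14553.
0.5⁸ = 0.00390625 is still above 53/14553 but 0.5⁹ = 0.001953125 is at or below it, so n = 9.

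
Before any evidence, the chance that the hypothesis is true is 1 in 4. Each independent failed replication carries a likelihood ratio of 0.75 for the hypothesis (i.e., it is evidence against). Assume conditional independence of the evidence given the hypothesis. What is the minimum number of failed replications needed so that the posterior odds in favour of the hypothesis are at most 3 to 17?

3

Prior odds = 0.25/0.75 = 1/3.
Likelihood ratio per failed replication = 0.75.
Target odds = 3/17.
Require 0.75ⁿ ≤ 3/17 ÷ (1/3) = 9/17.
0.75² = 0.5625 is still above 9/17 but 0.75³ = 0.421875 is at or below it, so n = 3.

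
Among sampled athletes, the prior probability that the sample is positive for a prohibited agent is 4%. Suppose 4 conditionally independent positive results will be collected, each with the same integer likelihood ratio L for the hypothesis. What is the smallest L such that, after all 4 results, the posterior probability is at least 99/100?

Prior odds = 0.04/0.96 = 1/24.
Target odds = 0.99/0.01 = 99.
Need L⁴ ≥ 99 ÷ (1/24) = 2376.
6⁴ = 1296 < 2376 ≤ 2401 = 7⁴, so L = 7.

7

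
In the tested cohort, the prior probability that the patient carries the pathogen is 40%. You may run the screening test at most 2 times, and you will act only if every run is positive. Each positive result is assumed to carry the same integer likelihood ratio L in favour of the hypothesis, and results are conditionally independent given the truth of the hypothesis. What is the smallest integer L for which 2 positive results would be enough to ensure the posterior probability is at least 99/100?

13

Prior odds = 0.4/0.6 = 2/3.
Target odds = 0.99/0.01 = 99.
Need L² ≥ 99 ÷ (2/3) = 148.5.
12² = 144 < 148.5 ≤ 169 = 13², so L = 13.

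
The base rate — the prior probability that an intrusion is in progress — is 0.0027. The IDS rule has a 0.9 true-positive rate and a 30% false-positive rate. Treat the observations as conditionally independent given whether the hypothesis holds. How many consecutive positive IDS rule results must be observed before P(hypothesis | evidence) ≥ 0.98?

Prior odds = 0.0027/0.9973 = 27/9973.
Likelihood ratio of a positive result = 0.9/0.3 = 3.
Target posterior odds = 0.98/0.02 = 49.
Need (27/9973) × 3ⁿ ≥ 49, i.e. 3ⁿ ≥ 488677/27.
3⁸ = 6561 falls short of 488677/27 but 3⁹ = 19683 reaches it, so n = 9.

9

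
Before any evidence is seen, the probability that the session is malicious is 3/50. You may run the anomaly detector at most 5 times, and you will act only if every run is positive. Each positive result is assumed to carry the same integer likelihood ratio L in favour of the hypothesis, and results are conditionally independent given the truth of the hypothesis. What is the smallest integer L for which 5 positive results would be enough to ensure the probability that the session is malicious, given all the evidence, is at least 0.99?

Prior odds = 0.06/0.94 = 3/47.
Target odds = 0.99/0.01 = 99.
Need L⁵ ≥ 99 ÷ (3/47) = 1551.
4⁵ = 1024 < 1551 ≤ 3125 = 5⁵, so L = 5.

5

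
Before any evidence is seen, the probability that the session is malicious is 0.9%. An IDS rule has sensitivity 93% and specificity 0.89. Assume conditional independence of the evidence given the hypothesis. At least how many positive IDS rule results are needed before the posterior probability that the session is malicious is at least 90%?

4

Prior odds = 0.009/0.991 = 9/991.
False-positive rate = 1 − 0.89 = 0.11; likelihood ratio of a positive = 0.93/0.11 = 93/11.
Target odds: 0.9 ÷ 0.1 = 9.
Need (9/991) × (93/11)ⁿ ≥ 9, i.e. (93/11)ⁿ ≥ 991.
(93/11)³ = 804357/1331 falls short of 991 but (93/11)⁴ = 74805201/14641 reaches it, so n = 4.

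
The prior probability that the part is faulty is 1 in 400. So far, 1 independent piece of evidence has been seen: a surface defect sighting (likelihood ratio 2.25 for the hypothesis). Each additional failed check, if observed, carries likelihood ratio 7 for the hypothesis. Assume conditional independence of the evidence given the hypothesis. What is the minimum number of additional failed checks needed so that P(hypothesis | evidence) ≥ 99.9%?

7

Prior odds = 0.0025/0.9975 = 1/399.
Bayes factor of the evidence already in hand = 2.25.
Odds after that evidence = (1/399) × 2.25 = 3/532.
Target odds = 0.999/0.001 = 999.
Need 7ⁿ ≥ 999 ÷ (3/532) = 177156.
7⁶ = 117649 falls short of 177156 but 7⁷ = 823543 reaches it, so n = 7.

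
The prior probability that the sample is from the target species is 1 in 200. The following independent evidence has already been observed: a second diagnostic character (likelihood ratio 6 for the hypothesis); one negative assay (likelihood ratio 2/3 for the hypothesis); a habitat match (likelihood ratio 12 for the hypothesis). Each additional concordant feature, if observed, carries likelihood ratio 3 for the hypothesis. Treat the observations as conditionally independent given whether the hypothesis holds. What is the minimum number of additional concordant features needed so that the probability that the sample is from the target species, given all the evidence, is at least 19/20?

4

Prior odds = 0.005/0.995 = 1/199.
Combined Bayes factor of the evidence already in hand = 6 × (2/3) × 12 = 48.
Odds after that evidence = (1/199) × 48 = 48/199.
Target odds = 0.95/0.05 = 19.
Need 3ⁿ ≥ 19 ÷ (48/199) = 3781/48.
3³ = 27 falls short of 3781/48 but 3⁴ = 81 reaches it, so n = 4.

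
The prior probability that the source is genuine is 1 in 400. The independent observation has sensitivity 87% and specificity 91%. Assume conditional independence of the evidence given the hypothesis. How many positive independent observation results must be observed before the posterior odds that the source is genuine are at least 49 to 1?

Prior odds: 0.0025 ÷ 0.9975 = 1/399.
False-positive rate = 1 − 0.91 = 0.09; likelihood ratio of a positive = 0.87/0.09 = 29/3.
Target odds = 49.
Require (29/3)ⁿ ≥ 49 ÷ (1/399) = 19551.
(29/3)⁴ = 707281/81 falls short of 19551 but (29/3)⁵ = 20511149/243 reaches it, so n = 5.

5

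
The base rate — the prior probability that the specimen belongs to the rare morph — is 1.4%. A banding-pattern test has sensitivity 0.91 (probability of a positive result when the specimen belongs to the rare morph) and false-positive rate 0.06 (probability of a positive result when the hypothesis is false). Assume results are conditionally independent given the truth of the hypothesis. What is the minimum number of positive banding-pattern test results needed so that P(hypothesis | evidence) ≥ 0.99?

4

Prior odds: 0.014 ÷ 0.986 = 7/493.
Likelihood ratio of a positive result = 0.91/0.06 = 91/6.
Target posterior odds = 0.99/0.01 = 99.
Need (7/493) × (91/6)ⁿ ≥ 99, i.e. (91/6)ⁿ ≥ 48807/7.
(91/6)³ = 753571/216 falls short of 48807/7 but (91/6)⁴ = 68574961/1296 reaches it, so n = 4.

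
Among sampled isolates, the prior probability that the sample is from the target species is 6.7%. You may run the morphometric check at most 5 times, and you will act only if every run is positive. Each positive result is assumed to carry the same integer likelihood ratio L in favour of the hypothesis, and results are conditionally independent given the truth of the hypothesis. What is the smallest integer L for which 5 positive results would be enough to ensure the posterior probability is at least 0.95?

Prior odds = 0.067/0.933 = 67/933.
Target odds = 0.95/0.05 = 19.
Need L⁵ ≥ 19 ÷ (67/933) = 17727/67.
3⁵ = 243 < 17727/67 ≤ 1024 = 4⁵, so L = 4.

4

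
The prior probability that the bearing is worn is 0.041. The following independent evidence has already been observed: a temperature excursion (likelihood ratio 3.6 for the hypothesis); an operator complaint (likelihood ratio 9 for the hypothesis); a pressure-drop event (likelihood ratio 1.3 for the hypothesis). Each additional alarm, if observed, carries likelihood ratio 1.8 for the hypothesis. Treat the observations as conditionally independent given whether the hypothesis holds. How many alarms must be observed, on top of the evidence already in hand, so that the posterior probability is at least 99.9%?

11

Prior odds = 0.041/0.959 = 41/959.
Combined Bayes factor of the evidence already in hand = 3.6 × 9 × 1.3 = 42.12.
Odds after that evidence = (41/959) × 42.12 = 43173/23975.
Target odds = 0.999/0.001 = 999.
Need 1.8ⁿ ≥ 999 ÷ (43173/23975) = 887075/1599.
1.8¹⁰ ≈357.047 falls short of 887075/1599 but 1.8¹¹ ≈642.684 reaches it, so n = 11.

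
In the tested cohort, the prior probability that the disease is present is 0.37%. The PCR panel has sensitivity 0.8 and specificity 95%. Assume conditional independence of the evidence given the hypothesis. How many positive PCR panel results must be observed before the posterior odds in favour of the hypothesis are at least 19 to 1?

4

Prior odds: 0.0037 ÷ 0.9963 = 37/9963.
False-positive rate = 1 − 0.95 = 0.05; likelihood ratio of a positive = 0.8/0.05 = 16.
Target odds = 19.
Require 16ⁿ ≥ 19 ÷ (37/9963) = 189297/37.
16³ = 4096 falls short of 189297/37 but 16⁴ = 65536 reaches it, so n = 4.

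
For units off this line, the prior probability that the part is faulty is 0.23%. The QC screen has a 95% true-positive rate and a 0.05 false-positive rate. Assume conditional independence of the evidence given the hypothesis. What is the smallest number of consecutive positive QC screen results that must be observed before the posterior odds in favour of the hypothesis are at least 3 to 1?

Prior odds: 0.0023 ÷ 0.9977 = 23/9977.
Likelihood ratio of a positive result = 0.95/0.05 = 19.
Target odds = 3.
Need (23/9977) × 19ⁿ ≥ 3, i.e. 19ⁿ ≥ 29931/23.
19² = 361 falls short of 29931/23 but 19³ = 6859 reaches it, so n = 3.

3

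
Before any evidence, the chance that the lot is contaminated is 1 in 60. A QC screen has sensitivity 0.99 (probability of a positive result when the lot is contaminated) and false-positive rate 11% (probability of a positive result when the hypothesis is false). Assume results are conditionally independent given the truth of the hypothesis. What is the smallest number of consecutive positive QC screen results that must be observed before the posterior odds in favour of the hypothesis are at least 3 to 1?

3

Prior odds: (1/60) ÷ (59/60) = 1/59.
Likelihood ratio of a positive result = 0.99/0.11 = 9.
Target odds = 3.
Require 9ⁿ ≥ 3 ÷ (1/59) = 177.
9² = 81 falls short of 177 but 9³ = 729 reaches it, so n = 3.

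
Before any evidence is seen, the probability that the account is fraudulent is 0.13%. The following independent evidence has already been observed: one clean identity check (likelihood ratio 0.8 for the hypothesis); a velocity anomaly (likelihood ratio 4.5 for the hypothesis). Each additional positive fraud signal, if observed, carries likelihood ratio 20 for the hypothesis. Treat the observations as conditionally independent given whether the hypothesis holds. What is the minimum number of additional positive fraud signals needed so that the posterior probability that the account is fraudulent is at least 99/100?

4

Prior odds = 0.0013/0.9987 = 13/9987.
Combined Bayes factor of the evidence already in hand = 0.8 × 4.5 = 3.6.
Odds after that evidence = (13/9987) × 3.6 = 78/16645.
Target odds = 0.99/0.01 = 99.
Need 20ⁿ ≥ 99 ÷ (78/16645) = 549285/26.
20³ = 8000 falls short of 549285/26 but 20⁴ = 160000 reaches it, so n = 4.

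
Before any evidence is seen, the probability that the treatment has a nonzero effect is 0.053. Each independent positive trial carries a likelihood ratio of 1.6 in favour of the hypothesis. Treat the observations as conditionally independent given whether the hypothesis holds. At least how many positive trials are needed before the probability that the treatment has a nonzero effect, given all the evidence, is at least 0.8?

Prior odds = 0.053/0.947 = 53/947.
Likelihood ratio per positive trial = 1.6.
Target odds: 0.8 ÷ 0.2 = 4.
Need (53/947) × 1.6ⁿ ≥ 4, i.e. 1.6ⁿ ≥ 3788/53.
1.6⁹ = 134217728/1953125 falls short of 3788/53 but 1.6¹⁰ ≈109.951 reaches it, so n = 10.

10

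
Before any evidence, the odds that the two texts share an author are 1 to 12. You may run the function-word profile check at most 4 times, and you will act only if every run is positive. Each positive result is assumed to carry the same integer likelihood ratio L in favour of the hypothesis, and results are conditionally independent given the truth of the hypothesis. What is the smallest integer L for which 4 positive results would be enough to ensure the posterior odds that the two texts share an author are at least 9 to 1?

Prior odds = 1/12.
Target odds = 9.
Need L⁴ ≥ 9 ÷ (1/12) = 108.
3⁴ = 81 < 108 ≤ 256 = 4⁴, so L = 4.

4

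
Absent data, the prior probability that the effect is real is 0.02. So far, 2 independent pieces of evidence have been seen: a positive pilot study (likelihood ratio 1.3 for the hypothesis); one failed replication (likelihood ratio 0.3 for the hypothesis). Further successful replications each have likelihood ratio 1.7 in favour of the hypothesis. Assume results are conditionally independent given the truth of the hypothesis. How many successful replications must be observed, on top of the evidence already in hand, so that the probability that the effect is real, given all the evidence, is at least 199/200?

20

Prior odds = 0.02/0.98 = 1/49.
Combined Bayes factor of the evidence already in hand = 1.3 × 0.3 = 0.39.
Odds after that evidence = (1/49) × 0.39 = 39/4900.
Target odds = 0.995/0.005 = 199.
Need 1.7ⁿ ≥ 199 ÷ (39/4900) = 975100/39.
1.7¹⁹ ≈23907.2 falls short of 975100/39 but 1.7²⁰ ≈40642.3 reaches it, so n = 20.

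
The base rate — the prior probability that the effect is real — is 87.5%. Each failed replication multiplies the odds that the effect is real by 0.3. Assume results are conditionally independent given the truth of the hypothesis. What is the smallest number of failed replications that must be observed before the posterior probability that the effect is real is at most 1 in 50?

Prior odds = 0.875/0.125 = 7.
Likelihood ratio per failed replication = 0.3.
Target odds: 0.02 ÷ 0.98 = 1/49.
Require 0.3ⁿ ≤ 1/49 ÷ 7 = 1/343.
0.3⁴ = 0.0081 is still above 1/343 but 0.3⁵ = 243/100000 is at or below it, so n = 5.

5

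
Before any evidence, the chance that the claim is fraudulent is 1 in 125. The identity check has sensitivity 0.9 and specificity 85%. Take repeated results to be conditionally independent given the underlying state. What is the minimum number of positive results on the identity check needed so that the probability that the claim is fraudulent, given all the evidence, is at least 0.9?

4

Prior odds = 0.008/0.992 = 1/124.
False-positive rate = 1 − 0.85 = 0.15; likelihood ratio of a positive = 0.9/0.15 = 6.
Target odds: 0.9 ÷ 0.1 = 9.
Require 6ⁿ ≥ 9 ÷ (1/124) = 1116.
6³ = 216 falls short of 1116 but 6⁴ = 1296 reaches it, so n = 4.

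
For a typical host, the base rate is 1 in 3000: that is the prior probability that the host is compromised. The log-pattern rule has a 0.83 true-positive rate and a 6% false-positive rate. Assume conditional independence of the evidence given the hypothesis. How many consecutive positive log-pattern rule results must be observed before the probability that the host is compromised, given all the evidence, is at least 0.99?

Prior odds: (1/3000) ÷ (2999/3000) = 1/2999.
Likelihood ratio of a positive result = 0.83/0.06 = 83/6.
Target posterior odds = 0.99/0.01 = 99.
Require (83/6)ⁿ ≥ 99 ÷ (1/2999) = 296901.
(83/6)⁴ = 47458321/1296 falls short of 296901 but (83/6)⁵ ≈506564 reaches it, so n = 5.

5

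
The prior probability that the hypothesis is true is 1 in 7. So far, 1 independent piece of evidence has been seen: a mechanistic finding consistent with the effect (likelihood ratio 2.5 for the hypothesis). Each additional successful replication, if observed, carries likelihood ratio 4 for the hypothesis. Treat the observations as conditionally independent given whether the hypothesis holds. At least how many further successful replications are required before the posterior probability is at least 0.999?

Prior odds = (1/7)/(6/7) = 1/6.
Bayes factor of the evidence already in hand = 2.5.
Odds after that evidence = (1/6) × 2.5 = 5/12.
Target odds = 0.999/0.001 = 999.
Need 4ⁿ ≥ 999 ÷ (5/12) = 2397.6.
4⁵ = 1024 falls short of 2397.6 but 4⁶ = 4096 reaches it, so n = 6.

6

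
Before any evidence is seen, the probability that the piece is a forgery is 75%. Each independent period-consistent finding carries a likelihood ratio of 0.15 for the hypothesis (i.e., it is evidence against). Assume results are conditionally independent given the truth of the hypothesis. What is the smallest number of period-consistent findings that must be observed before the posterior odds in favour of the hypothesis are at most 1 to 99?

4

Prior odds: 0.75 ÷ 0.25 = 3.
Likelihood ratio per period-consistent finding = 0.15.
Target odds = 1/99.
Need 3 × 0.15ⁿ ≤ 1/99, i.e. 0.15ⁿ ≤ 1/297.
0.15³ = 0.003375 is still above 1/297 but 0.15⁴ = 81/160000 is at or below it, so n = 4.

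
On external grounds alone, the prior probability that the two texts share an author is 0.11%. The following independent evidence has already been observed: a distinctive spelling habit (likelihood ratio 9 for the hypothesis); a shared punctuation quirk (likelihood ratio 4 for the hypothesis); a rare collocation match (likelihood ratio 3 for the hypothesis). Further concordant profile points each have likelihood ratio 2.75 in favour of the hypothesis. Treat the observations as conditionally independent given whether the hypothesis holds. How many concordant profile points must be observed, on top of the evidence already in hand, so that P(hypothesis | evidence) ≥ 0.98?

6

Prior odds = 0.0011/0.9989 = 11/9989.
Combined Bayes factor of the evidence already in hand = 9 × 4 × 3 = 108.
Odds after that evidence = (11/9989) × 108 = 1188/9989.
Target odds = 0.98/0.02 = 49.
Need 2.75ⁿ ≥ 49 ÷ (1188/9989) = 489461/1188.
2.75⁵ = 161051/1024 falls short of 489461/1188 but 2.75⁶ = 1771561/4096 reaches it, so n = 6.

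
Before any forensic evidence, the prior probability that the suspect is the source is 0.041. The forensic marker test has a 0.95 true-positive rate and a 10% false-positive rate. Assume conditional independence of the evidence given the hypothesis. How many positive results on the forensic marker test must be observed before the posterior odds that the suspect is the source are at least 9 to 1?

Prior odds = 0.041/0.959 = 41/959.
Likelihood ratio of a positive result = 0.95/0.1 = 9.5.
Target odds = 9.
Need (41/959) × 9.5ⁿ ≥ 9, i.e. 9.5ⁿ ≥ 8631/41.
9.5² = 90.25 falls short of 8631/41 but 9.5³ = 857.375 reaches it, so n = 3.

3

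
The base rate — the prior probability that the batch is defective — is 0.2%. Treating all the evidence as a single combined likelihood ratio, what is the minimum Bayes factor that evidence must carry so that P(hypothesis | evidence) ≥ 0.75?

1497

Prior odds = 0.002/0.998 = 1/499.
Target odds = 0.75/0.25 = 3.
Required Bayes factor = 3 ÷ (1/499) = 1497.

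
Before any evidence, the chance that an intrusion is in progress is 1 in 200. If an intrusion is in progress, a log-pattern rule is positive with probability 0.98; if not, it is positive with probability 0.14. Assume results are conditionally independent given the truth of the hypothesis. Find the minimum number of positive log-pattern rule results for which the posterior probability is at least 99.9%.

7

Prior odds = 0.005/0.995 = 1/199.
Likelihood ratio of a positive = 0.98/0.14 = 7.
Target odds: 0.999 ÷ 0.001 = 999.
Need (1/199) × 7ⁿ ≥ 999, i.e. 7ⁿ ≥ 198801.
7⁶ = 117649 falls short of 198801 but 7⁷ = 823543 reaches it, so n = 7.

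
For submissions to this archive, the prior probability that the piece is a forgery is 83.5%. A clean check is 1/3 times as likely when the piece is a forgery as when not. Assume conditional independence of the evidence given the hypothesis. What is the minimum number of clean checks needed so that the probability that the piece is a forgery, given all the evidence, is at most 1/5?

Prior odds: 0.835 ÷ 0.165 = 167/33.
Likelihood ratio per clean check = 1/3.
Target odds: 0.2 ÷ 0.8 = 0.25.
Need (167/33) × (1/3)ⁿ ≤ 0.25, i.e. (1/3)ⁿ ≤ 33/668.
(1/3)² = 1/9 is still above 33/668 but (1/3)³ = 1/27 is at or below it, so n = 3.

3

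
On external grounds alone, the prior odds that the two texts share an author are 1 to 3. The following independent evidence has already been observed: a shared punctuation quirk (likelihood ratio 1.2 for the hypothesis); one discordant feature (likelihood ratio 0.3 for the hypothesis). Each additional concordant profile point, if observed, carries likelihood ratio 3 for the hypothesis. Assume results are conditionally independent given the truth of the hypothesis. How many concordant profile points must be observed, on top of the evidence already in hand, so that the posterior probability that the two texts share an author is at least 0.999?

9

Prior odds = 1/3.
Combined Bayes factor of the evidence already in hand = 1.2 × 0.3 = 0.36.
Odds after that evidence = (1/3) × 0.36 = 0.12.
Target odds = 0.999/0.001 = 999.
Need 3ⁿ ≥ 999 ÷ 0.12 = 8325.
3⁸ = 6561 falls short of 8325 but 3⁹ = 19683 reaches it, so n = 9.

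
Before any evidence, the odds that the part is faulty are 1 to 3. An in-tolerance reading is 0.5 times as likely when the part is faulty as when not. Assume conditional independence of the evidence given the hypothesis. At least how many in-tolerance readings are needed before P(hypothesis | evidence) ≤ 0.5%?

Prior odds = 1/3.
Likelihood ratio per in-tolerance reading = 0.5.
Target posterior odds = 0.005/0.995 = 1/199.
Need (1/3) × 0.5ⁿ ≤ 1/199, i.e. 0.5ⁿ ≤ 3/199.
0.5⁶ = 0.015625 is still above 3/199 but 0.5⁷ = 0.0078125 is at or below it, so n = 7.

7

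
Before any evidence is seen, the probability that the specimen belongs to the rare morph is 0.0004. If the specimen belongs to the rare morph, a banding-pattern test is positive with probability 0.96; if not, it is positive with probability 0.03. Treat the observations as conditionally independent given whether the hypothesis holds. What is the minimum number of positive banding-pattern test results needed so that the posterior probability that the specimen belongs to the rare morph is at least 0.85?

3

Prior odds: 0.0004 ÷ 0.9996 = 1/2499.
Likelihood ratio of a positive = 0.96/0.03 = 32.
Target odds: 0.85 ÷ 0.15 = 17/3.
Require 32ⁿ ≥ 17/3 ÷ (1/2499) = 14161.
32² = 1024 falls short of 14161 but 32³ = 32768 reaches it, so n = 3.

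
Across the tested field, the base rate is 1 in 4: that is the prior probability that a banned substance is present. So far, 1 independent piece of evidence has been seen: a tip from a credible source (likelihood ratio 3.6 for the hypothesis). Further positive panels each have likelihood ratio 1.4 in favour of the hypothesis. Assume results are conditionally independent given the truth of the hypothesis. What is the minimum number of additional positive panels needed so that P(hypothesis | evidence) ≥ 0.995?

Prior odds = 0.25/0.75 = 1/3.
Bayes factor of the evidence already in hand = 3.6.
Odds after that evidence = (1/3) × 3.6 = 1.2.
Target odds = 0.995/0.005 = 199.
Need 1.4ⁿ ≥ 199 ÷ 1.2 = 995/6.
1.4¹⁵ ≈155.568 falls short of 995/6 but 1.4¹⁶ ≈217.795 reaches it, so n = 16.

16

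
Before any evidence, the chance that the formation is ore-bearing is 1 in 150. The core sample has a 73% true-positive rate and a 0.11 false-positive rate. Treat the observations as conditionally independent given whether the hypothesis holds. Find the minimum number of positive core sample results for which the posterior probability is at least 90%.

Prior odds: (1/150) ÷ (149/150) = 1/149.
Likelihood ratio of a positive result = 0.73/0.11 = 73/11.
Target posterior odds = 0.9/0.1 = 9.
Require (73/11)ⁿ ≥ 9 ÷ (1/149) = 1341.
(73/11)³ = 389017/1331 falls short of 1341 but (73/11)⁴ = 28398241/14641 reaches it, so n = 4.

4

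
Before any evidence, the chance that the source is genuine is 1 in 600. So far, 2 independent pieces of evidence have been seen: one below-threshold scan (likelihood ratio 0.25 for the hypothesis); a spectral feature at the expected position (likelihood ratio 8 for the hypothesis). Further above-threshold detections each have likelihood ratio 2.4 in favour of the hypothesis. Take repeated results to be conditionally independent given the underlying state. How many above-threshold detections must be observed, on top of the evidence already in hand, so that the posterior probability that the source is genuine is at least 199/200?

Prior odds = (1/600)/(599/600) = 1/599.
Combined Bayes factor of the evidence already in hand = 0.25 × 8 = 2.
Odds after that evidence = (1/599) × 2 = 2/599.
Target odds = 0.995/0.005 = 199.
Need 2.4ⁿ ≥ 199 ÷ (2/599) = 59600.5.
2.4¹² ≈36520.3 falls short of 59600.5 but 2.4¹³ ≈87648.8 reaches it, so n = 13.

13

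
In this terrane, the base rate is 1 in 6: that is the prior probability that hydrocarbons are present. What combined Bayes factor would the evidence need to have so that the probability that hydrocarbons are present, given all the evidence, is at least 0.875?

Prior odds = (1/6)/(5/6) = 0.2.
Target odds = 0.875/0.125 = 7.
Required Bayes factor = 7 ÷ 0.2 = 35.

35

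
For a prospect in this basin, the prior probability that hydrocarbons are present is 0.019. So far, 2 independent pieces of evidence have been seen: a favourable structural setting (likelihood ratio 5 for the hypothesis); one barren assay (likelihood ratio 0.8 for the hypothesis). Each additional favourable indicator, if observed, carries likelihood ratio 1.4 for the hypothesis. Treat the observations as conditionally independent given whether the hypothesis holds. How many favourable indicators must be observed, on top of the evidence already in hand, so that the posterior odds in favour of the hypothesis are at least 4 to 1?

Prior odds = 0.019/0.981 = 19/981.
Combined Bayes factor of the evidence already in hand = 5 × 0.8 = 4.
Odds after that evidence = (19/981) × 4 = 76/981.
Target odds = 4.
Need 1.4ⁿ ≥ 4 ÷ (76/981) = 981/19.
1.4¹¹ ≈40.4957 falls short of 981/19 but 1.4¹² ≈56.6939 reaches it, so n = 12.

12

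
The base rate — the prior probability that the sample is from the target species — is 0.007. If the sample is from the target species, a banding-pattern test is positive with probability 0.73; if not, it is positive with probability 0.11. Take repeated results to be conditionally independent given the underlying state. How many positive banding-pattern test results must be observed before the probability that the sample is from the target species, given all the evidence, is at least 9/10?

Prior odds: 0.007 ÷ 0.993 = 7/993.
Likelihood ratio of a positive = 0.73/0.11 = 73/11.
Target odds: 0.9 ÷ 0.1 = 9.
Require (73/11)ⁿ ≥ 9 ÷ (7/993) = 8937/7.
(73/11)³ = 389017/1331 falls short of 8937/7 but (73/11)⁴ = 28398241/14641 reaches it, so n = 4.

4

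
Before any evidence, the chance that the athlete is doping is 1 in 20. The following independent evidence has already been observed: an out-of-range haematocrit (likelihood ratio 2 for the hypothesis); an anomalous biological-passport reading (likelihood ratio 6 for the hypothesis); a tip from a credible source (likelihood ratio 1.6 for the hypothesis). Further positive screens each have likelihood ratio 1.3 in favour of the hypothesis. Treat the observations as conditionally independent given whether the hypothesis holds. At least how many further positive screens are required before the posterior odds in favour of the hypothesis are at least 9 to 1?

Prior odds = 0.05/0.95 = 1/19.
Combined Bayes factor of the evidence already in hand = 2 × 6 × 1.6 = 19.2.
Odds after that evidence = (1/19) × 19.2 = 96/95.
Target odds = 9.
Need 1.3ⁿ ≥ 9 ÷ (96/95) = 8.90625.
1.3⁸ = 815730721/100000000 falls short of 8.90625 but 1.3⁹ ≈10.6045 reaches it, so n = 9.

9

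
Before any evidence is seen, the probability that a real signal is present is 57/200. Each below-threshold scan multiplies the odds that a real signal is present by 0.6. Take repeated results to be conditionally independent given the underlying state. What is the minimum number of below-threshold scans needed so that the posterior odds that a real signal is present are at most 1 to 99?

8

Prior odds: 0.285 ÷ 0.715 = 57/143.
Likelihood ratio per below-threshold scan = 0.6.
Target odds = 1/99.
Require 0.6ⁿ ≤ 1/99 ÷ (57/143) = 13/513.
0.6⁷ = 2187/78125 is still above 13/513 but 0.6⁸ = 6561/390625 is at or below it, so n = 8.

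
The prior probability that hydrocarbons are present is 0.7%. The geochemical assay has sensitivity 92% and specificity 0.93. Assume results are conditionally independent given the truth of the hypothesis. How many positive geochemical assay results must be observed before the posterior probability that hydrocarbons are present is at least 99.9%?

Prior odds: 0.007 ÷ 0.993 = 7/993.
False-positive rate = 1 − 0.93 = 0.07; likelihood ratio of a positive = 0.92/0.07 = 92/7.
Target posterior odds = 0.999/0.001 = 999.
Require (92/7)ⁿ ≥ 999 ÷ (7/993) = 992007/7.
(92/7)⁴ = 71639296/2401 falls short of 992007/7 but (92/7)⁵ ≈392147 reaches it, so n = 5.

5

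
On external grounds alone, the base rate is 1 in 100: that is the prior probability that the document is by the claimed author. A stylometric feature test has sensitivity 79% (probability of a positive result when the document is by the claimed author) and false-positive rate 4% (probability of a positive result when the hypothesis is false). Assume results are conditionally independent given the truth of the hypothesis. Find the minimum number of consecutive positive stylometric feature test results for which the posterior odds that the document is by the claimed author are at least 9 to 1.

Prior odds: 0.01 ÷ 0.99 = 1/99.
Likelihood ratio of a positive result = 0.79/0.04 = 19.75.
Target odds = 9.
Need (1/99) × 19.75ⁿ ≥ 9, i.e. 19.75ⁿ ≥ 891.
19.75² = 390.0625 falls short of 891 but 19.75³ = 7703.734375 reaches it, so n = 3.

3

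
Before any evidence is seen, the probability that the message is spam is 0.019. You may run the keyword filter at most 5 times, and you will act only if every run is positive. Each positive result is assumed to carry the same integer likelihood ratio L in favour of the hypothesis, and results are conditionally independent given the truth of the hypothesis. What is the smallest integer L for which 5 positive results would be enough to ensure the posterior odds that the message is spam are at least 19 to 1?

Prior odds = 0.019/0.981 = 19/981.
Target odds = 19.
Need L⁵ ≥ 19 ÷ (19/981) = 981.
3⁵ = 243 < 981 ≤ 1024 = 4⁵, so L = 4.

4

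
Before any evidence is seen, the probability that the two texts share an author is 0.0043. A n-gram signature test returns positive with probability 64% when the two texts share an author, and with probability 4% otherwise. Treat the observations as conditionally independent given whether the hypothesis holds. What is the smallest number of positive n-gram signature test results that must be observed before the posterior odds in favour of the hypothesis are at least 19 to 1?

Prior odds: 0.0043 ÷ 0.9957 = 43/9957.
Likelihood ratio of a positive result = 0.64/0.04 = 16.
Target odds = 19.
Require 16ⁿ ≥ 19 ÷ (43/9957) = 189183/43.
16³ = 4096 falls short of 189183/43 but 16⁴ = 65536 reaches it, so n = 4.

4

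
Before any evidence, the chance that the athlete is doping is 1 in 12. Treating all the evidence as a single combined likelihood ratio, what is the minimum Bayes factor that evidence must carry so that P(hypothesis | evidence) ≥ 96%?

264

Prior odds = (1/12)/(11/12) = 1/11.
Target odds = 0.96/0.04 = 24.
Required Bayes factor = 24 ÷ (1/11) = 264.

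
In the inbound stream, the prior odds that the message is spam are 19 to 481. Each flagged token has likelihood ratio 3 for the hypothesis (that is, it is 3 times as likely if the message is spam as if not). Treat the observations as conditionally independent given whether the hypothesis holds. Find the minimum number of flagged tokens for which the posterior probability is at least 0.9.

Prior odds = 19/481.
Likelihood ratio per flagged token = 3.
Target posterior odds = 0.9/0.1 = 9.
Require 3ⁿ ≥ 9 ÷ (19/481) = 4329/19.
3⁴ = 81 falls short of 4329/19 but 3⁵ = 243 reaches it, so n = 5.

5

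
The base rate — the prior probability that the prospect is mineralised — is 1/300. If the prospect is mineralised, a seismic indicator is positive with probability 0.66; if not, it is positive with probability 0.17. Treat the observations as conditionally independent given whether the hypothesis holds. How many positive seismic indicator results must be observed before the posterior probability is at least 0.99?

8

Prior odds = (1/300)/(299/300) = 1/299.
Likelihood ratio of a positive = 0.66/0.17 = 66/17.
Target odds: 0.99 ÷ 0.01 = 99.
Need (1/299) × (66/17)ⁿ ≥ 99, i.e. (66/17)ⁿ ≥ 29601.
(66/17)⁷ ≈13294.3 falls short of 29601 but (66/17)⁸ ≈51613.1 reaches it, so n = 8.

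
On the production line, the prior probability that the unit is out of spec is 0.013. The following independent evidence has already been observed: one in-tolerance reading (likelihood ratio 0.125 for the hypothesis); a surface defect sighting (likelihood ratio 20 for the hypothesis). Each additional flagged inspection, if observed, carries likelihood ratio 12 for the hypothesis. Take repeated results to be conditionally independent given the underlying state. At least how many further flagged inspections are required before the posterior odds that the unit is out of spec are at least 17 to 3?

Prior odds = 0.013/0.987 = 13/987.
Combined Bayes factor of the evidence already in hand = 0.125 × 20 = 2.5.
Odds after that evidence = (13/987) × 2.5 = 65/1974.
Target odds = 17/3.
Need 12ⁿ ≥ 17/3 ÷ (65/1974) = 11186/65.
12² = 144 falls short of 11186/65 but 12³ = 1728 reaches it, so n = 3.

3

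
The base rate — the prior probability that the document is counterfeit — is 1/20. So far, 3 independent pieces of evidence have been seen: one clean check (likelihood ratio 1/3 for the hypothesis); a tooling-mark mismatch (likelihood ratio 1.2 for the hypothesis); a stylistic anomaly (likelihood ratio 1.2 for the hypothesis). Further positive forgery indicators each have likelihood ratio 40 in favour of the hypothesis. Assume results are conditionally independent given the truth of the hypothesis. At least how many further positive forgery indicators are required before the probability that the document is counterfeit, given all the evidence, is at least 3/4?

2

Prior odds = 0.05/0.95 = 1/19.
Combined Bayes factor of the evidence already in hand = (1/3) × 1.2 × 1.2 = 0.48.
Odds after that evidence = (1/19) × 0.48 = 12/475.
Target odds = 0.75/0.25 = 3.
Need 40ⁿ ≥ 3 ÷ (12/475) = 118.75.
40¹ = 40 falls short of 118.75 but 40² = 1600 reaches it, so n = 2.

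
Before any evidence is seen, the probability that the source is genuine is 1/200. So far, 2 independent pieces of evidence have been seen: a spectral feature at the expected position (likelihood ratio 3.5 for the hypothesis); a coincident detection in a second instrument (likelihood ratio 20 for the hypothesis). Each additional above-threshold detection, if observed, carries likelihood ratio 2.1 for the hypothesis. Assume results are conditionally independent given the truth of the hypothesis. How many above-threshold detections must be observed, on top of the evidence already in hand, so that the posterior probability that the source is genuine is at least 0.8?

Prior odds = 0.005/0.995 = 1/199.
Combined Bayes factor of the evidence already in hand = 3.5 × 20 = 70.
Odds after that evidence = (1/199) × 70 = 70/199.
Target odds = 0.8/0.2 = 4.
Need 2.1ⁿ ≥ 4 ÷ (70/199) = 398/35.
2.1³ = 9.261 falls short of 398/35 but 2.1⁴ = 19.4481 reaches it, so n = 4.

4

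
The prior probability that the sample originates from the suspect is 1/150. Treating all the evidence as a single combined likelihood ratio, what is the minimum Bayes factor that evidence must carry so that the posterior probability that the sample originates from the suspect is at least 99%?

Prior odds = (1/150)/(149/150) = 1/149.
Target odds = 0.99/0.01 = 99.
Required Bayes factor = 99 ÷ (1/149) = 14751.

14751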